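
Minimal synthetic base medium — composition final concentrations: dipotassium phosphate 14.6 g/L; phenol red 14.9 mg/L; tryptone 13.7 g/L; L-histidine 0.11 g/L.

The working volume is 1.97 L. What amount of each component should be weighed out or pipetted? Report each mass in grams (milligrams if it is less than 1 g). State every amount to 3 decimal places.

dipotassium phosphate 28.762 g; phenol red 29.353 mg; tryptone 26.989 g; L-histidine 216.700 mg

Working volume: 1.97 L.
dipotassium phosphate: 14.6 g/L × 1.97 L = 28.762 g
phenol red: 14.9 mg/L × 1.97 L = 29.353 mg
tryptone: 13.7 g/L × 1.97 L = 26.989 g
L-histidine: 0.11 g/L × 1.97 L = 0.2167 g = 216.700 mg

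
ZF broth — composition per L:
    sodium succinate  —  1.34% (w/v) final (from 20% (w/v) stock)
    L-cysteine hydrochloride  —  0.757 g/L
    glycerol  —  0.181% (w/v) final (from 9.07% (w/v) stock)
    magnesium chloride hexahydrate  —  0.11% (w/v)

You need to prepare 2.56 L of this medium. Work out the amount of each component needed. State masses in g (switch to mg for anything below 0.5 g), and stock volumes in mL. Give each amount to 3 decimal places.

sodium succinate 171.520 mL; L-cysteine hydrochloride 1.938 g; glycerol 51.087 mL; magnesium chloride hexahydrate 2.816 g

Scale factor relative to 1 L: 2.56.
sodium succinate: dilute stock: 1.34% ÷ 20% × 2560 mL = 171.520 mL
L-cysteine hydrochloride: 0.757 g/L × 2.56 L = 1.938 g
glycerol: C1V1 = C2V2 → 0.181% ÷ 9.07% × 2560 mL = 51.087 mL
magnesium chloride hexahydrate: 0.11 g per 100 mL × 2560 mL ÷ 100 = 2.816 g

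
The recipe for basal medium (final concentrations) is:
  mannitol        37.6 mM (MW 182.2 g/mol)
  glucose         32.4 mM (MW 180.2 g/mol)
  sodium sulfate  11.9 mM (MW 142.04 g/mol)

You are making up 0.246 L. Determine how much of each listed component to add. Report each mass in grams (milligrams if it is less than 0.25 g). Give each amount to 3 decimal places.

Working volume: 0.246 L.
mannitol: 37.6 mmol/L × 182.2 g/mol × 0.246 L ÷ 1000 = 1.685 g
glucose: 32.4 mmol/L × 180.2 g/mol × 0.246 L ÷ 1000 = 1.436 g
sodium sulfate: 11.9 mmol/L × 142.04 g/mol × 0.246 L ÷ 1000 = 0.416 g

mannitol 1.685 g; glucose 1.436 g; sodium sulfate 0.416 g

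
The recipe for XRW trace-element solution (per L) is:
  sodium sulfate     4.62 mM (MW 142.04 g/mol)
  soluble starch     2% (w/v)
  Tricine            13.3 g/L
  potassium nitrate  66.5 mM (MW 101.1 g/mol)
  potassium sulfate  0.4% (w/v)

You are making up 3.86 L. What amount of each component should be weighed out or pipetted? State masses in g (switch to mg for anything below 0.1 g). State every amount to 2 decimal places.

sodium sulfate 2.53 g; soluble starch 77.20 g; Tricine 51.34 g; potassium nitrate 25.95 g; potassium sulfate 15.44 g

Scale factor relative to 1 L: 3.86.
sodium sulfate: 4.62 mmol/L × 142.04 g/mol × 3.86 L ÷ 1000 = 2.53 g
soluble starch: 2% w/v = 20 g/L → 20 × 3.86 L = 77.20 g
Tricine: 13.3 g/L × 3.86 L = 51.34 g
potassium nitrate: 66.5 mmol/L × 101.1 g/mol × 3.86 L ÷ 1000 = 25.95 g
potassium sulfate: 0.4 g per 100 mL × 3860 mL ÷ 100 = 15.44 g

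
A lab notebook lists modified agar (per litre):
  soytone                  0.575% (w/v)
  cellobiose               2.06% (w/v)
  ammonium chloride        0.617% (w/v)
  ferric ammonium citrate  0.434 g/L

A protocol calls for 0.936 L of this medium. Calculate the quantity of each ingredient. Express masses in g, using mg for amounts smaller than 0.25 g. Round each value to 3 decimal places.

Scale factor relative to 1 L: 0.936.
soytone: 0.575% w/v = 5.75 g/L → 5.75 × 0.936 L = 5.382 g
cellobiose: 2.06% w/v = 20.6 g/L → 20.6 × 0.936 L = 19.282 g
ammonium chloride: 0.617 g per 100 mL × 936 mL ÷ 100 = 5.775 g
ferric ammonium citrate: 0.434 g/L × 0.936 L = 0.406 g

soytone 5.382 g; cellobiose 19.282 g; ammonium chloride 5.775 g; ferric ammonium citrate 0.406 g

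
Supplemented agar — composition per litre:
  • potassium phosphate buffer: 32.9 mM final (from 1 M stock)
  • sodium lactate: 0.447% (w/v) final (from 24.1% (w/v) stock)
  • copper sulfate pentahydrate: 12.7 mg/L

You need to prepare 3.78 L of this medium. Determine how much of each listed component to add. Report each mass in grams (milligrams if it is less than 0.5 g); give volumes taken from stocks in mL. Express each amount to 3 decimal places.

potassium phosphate buffer 124.362 mL; sodium lactate 70.110 mL; copper sulfate pentahydrate 48.006 mg

Working volume: 3.78 L.
potassium phosphate buffer: dilute stock: 32.9 mM × 3780 mL ÷ 1000 mM = 124.362 mL
sodium lactate: dilute stock: 0.447% ÷ 24.1% × 3780 mL = 70.110 mL
copper sulfate pentahydrate: 12.7 mg/L × 3.78 L = 48.006 mg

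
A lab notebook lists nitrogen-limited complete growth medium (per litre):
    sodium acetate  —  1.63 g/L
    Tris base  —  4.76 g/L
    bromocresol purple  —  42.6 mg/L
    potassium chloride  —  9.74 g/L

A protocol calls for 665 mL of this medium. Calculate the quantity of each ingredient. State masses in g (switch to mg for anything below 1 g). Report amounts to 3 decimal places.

sodium acetate 1.084 g; Tris base 3.165 g; bromocresol purple 28.329 mg; potassium chloride 6.477 g

Target volume = 665 mL = 0.665 L.
sodium acetate: 1.63 g/L × 0.665 L = 1.084 g
Tris base: 4.76 g/L × 0.665 L = 3.165 g
bromocresol purple: 42.6 mg/L × 0.665 L = 28.329 mg
potassium chloride: 9.74 g/L × 0.665 L = 6.477 g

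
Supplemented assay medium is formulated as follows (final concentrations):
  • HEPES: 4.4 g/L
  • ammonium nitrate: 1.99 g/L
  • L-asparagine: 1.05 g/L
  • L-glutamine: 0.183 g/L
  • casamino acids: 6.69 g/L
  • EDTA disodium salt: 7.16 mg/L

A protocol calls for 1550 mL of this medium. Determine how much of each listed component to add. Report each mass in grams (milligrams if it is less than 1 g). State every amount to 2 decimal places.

Scale factor relative to 1 L: 1.55.
HEPES: 4.4 g/L × 1.55 L = 6.82 g
ammonium nitrate: 1.99 g/L × 1.55 L = 3.08 g
L-asparagine: 1.05 g/L × 1.55 L = 1.63 g
L-glutamine: 0.183 g/L × 1.55 L = 0.28365 g = 283.65 mg
casamino acids: 6.69 g/L × 1.55 L = 10.37 g
EDTA disodium salt: 7.16 mg/L × 1.55 L = 11.10 mg

HEPES 6.82 g; ammonium nitrate 3.08 g; L-asparagine 1.63 g; L-glutamine 283.65 mg; casamino acids 10.37 g; EDTA disodium salt 11.10 mg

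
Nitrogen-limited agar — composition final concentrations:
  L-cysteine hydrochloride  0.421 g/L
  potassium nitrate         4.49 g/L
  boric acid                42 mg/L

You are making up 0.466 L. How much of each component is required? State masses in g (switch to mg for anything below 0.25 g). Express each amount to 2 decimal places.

Working volume: 0.466 L.
L-cysteine hydrochloride: 0.421 g/L × 0.466 L = 0.196186 g = 196.19 mg
potassium nitrate: 4.49 g/L × 0.466 L = 2.09 g
boric acid: 42 mg/L × 0.466 L = 19.57 mg

L-cysteine hydrochloride 196.19 mg; potassium nitrate 2.09 g; boric acid 19.57 mg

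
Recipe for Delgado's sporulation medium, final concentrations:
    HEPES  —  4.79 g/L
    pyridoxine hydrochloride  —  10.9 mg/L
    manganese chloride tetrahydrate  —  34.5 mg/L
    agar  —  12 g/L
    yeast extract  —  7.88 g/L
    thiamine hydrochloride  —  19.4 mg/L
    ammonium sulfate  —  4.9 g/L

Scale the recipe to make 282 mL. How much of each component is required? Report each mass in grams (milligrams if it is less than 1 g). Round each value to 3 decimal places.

HEPES 1.351 g; pyridoxine hydrochloride 3.074 mg; manganese chloride tetrahydrate 9.729 mg; agar 3.384 g; yeast extract 2.222 g; thiamine hydrochloride 5.471 mg; ammonium sulfate 1.382 g

Target volume = 282 mL = 0.282 L.
HEPES: 4.79 g/L × 0.282 L = 1.351 g
pyridoxine hydrochloride: 10.9 mg/L × 0.282 L = 3.074 mg
manganese chloride tetrahydrate: 34.5 mg/L × 0.282 L = 9.729 mg
agar: 12 g/L × 0.282 L = 3.384 g
yeast extract: 7.88 g/L × 0.282 L = 2.222 g
thiamine hydrochloride: 19.4 mg/L × 0.282 L = 5.471 mg
ammonium sulfate: 4.9 g/L × 0.282 L = 1.382 g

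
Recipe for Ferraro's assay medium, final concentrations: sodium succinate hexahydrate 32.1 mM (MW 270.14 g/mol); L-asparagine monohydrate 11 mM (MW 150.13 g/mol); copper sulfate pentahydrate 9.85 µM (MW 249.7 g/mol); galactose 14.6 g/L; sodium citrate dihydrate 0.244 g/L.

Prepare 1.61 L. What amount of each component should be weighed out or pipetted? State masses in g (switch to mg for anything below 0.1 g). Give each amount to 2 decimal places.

Scale factor relative to 1 L: 1.61.
sodium succinate hexahydrate: 32.1 mmol/L × 270.14 g/mol × 1.61 L ÷ 1000 = 13.96 g
L-asparagine monohydrate: 11 mmol/L × 150.13 g/mol × 1.61 L ÷ 1000 = 2.66 g
copper sulfate pentahydrate: 9.85 µmol/L × 249.7 g/mol × 1.61 L ÷ 1000 = 3.96 mg
galactose: 14.6 g/L × 1.61 L = 23.51 g
sodium citrate dihydrate: 0.244 g/L × 1.61 L = 0.39 g

sodium succinate hexahydrate 13.96 g; L-asparagine monohydrate 2.66 g; copper sulfate pentahydrate 3.96 mg; galactose 23.51 g; sodium citrate dihydrate 0.39 g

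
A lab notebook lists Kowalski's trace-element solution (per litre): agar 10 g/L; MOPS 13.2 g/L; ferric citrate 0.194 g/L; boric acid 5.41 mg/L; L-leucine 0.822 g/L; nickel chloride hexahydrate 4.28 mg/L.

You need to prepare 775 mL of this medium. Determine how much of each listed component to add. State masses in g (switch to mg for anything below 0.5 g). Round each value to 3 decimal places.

Working volume: 775 mL = 0.775 L.
agar: 10 g/L × 0.775 L = 7.750 g
MOPS: 13.2 g/L × 0.775 L = 10.230 g
ferric citrate: 0.194 g/L × 0.775 L = 0.15035 g = 150.350 mg
boric acid: 5.41 mg/L × 0.775 L = 4.193 mg
L-leucine: 0.822 g/L × 0.775 L = 0.637 g
nickel chloride hexahydrate: 4.28 mg/L × 0.775 L = 3.317 mg

agar 7.750 g; MOPS 10.230 g; ferric citrate 150.350 mg; boric acid 4.193 mg; L-leucine 0.637 g; nickel chloride hexahydrate 3.317 mg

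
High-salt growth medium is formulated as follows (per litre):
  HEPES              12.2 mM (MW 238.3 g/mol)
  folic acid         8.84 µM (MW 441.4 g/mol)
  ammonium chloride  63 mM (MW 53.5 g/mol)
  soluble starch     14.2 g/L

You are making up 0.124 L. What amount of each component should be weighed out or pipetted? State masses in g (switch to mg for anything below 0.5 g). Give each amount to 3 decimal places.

HEPES 360.500 mg; folic acid 0.484 mg; ammonium chloride 417.942 mg; soluble starch 1.761 g

Scale factor relative to 1 L: 0.124.
HEPES: 12.2 mmol/L × 238.3 mg/mmol × 0.124 L = 360.500 mg
folic acid: 8.84 µmol/L × 441.4 g/mol × 0.124 L ÷ 1000 = 0.484 mg
ammonium chloride: 63 mmol/L × 53.5 mg/mmol × 0.124 L = 417.942 mg
soluble starch: 14.2 g/L × 0.124 L = 1.761 g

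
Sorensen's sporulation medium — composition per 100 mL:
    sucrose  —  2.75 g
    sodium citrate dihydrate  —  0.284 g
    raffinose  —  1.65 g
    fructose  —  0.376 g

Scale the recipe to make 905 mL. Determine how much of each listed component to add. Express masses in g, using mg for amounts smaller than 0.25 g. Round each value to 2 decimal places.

sucrose 24.89 g; sodium citrate dihydrate 2.57 g; raffinose 14.93 g; fructose 3.40 g

Ratio of target to recipe volume: 905 / 100 = 9.05.
sucrose: 2.75 g × (905 mL / 100 mL) = 24.89 g
sodium citrate dihydrate: 0.284 g × (905 mL / 100 mL) = 2.57 g
raffinose: 1.65 g × (905 mL / 100 mL) = 14.93 g
fructose: 0.376 g × (905 mL / 100 mL) = 3.40 g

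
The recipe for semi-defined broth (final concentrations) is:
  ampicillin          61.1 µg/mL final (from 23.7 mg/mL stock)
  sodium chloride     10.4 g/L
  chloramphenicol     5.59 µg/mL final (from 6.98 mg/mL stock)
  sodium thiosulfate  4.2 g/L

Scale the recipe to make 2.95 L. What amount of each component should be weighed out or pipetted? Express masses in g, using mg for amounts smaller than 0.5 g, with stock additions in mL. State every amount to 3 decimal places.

ampicillin 7.605 mL; sodium chloride 30.680 g; chloramphenicol 2.363 mL; sodium thiosulfate 12.390 g

Scale factor relative to 1 L: 2.95.
ampicillin: V = C2·V2/C1 = 61.1 µg/mL × 2950 mL ÷ 23700 µg/mL = 7.605 mL
sodium chloride: 10.4 g/L × 2.95 L = 30.680 g
chloramphenicol: V = C2·V2/C1 = 5.59 µg/mL × 2950 mL ÷ 6980 µg/mL = 2.363 mL
sodium thiosulfate: 4.2 g/L × 2.95 L = 12.390 g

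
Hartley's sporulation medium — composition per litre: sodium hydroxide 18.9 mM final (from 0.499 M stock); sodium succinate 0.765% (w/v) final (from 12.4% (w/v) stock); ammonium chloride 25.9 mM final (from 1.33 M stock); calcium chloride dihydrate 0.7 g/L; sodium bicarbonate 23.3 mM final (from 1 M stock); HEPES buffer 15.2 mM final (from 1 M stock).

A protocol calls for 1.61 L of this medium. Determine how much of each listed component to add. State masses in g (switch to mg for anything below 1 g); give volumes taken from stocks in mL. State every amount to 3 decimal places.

Scale factor relative to 1 L: 1.61.
sodium hydroxide: dilute stock: 18.9 mM × 1610 mL ÷ 499 mM = 60.980 mL
sodium succinate: V = C2·V2/C1 = 0.765% ÷ 12.4% × 1610 mL = 99.327 mL
ammonium chloride: dilute stock: 25.9 mM × 1610 mL ÷ 1330 mM = 31.353 mL
calcium chloride dihydrate: 0.7 g/L × 1.61 L = 1.127 g
sodium bicarbonate: C1V1 = C2V2 → 23.3 mM × 1610 mL ÷ 1000 mM = 37.513 mL
HEPES buffer: C1V1 = C2V2 → 15.2 mM × 1610 mL ÷ 1000 mM = 24.472 mL

sodium hydroxide 60.980 mL; sodium succinate 99.327 mL; ammonium chloride 31.353 mL; calcium chloride dihydrate 1.127 g; sodium bicarbonate 37.513 mL; HEPES buffer 24.472 mL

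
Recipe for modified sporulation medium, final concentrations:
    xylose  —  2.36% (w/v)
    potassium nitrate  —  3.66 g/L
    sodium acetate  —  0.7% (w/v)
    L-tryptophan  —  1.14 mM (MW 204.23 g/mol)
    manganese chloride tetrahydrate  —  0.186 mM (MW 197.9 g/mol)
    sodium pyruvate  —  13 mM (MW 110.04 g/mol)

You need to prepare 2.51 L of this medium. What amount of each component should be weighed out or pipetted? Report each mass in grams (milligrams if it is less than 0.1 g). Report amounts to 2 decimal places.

Scale factor relative to 1 L: 2.51.
xylose: 2.36% w/v = 23.6 g/L → 23.6 × 2.51 L = 59.24 g
potassium nitrate: 3.66 g/L × 2.51 L = 9.19 g
sodium acetate: 0.7 g per 100 mL × 2510 mL ÷ 100 = 17.57 g
L-tryptophan: 1.14 mmol/L × 204.23 g/mol × 2.51 L ÷ 1000 = 0.58 g
manganese chloride tetrahydrate: 0.186 mmol/L × 197.9 mg/mmol × 2.51 L = 92.39 mg
sodium pyruvate: 13 mmol/L × 110.04 g/mol × 2.51 L ÷ 1000 = 3.59 g

xylose 59.24 g; potassium nitrate 9.19 g; sodium acetate 17.57 g; L-tryptophan 0.58 g; manganese chloride tetrahydrate 92.39 mg; sodium pyruvate 3.59 g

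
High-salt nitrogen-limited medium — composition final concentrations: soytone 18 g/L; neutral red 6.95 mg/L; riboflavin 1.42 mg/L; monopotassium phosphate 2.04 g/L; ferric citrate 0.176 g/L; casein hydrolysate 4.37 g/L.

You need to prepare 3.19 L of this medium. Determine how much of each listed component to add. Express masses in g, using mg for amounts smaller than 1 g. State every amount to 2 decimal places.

Working volume: 3.19 L.
soytone: 18 g/L × 3.19 L = 57.42 g
neutral red: 6.95 mg/L × 3.19 L = 22.17 mg
riboflavin: 1.42 mg/L × 3.19 L = 4.53 mg
monopotassium phosphate: 2.04 g/L × 3.19 L = 6.51 g
ferric citrate: 0.176 g/L × 3.19 L = 0.56144 g = 561.44 mg
casein hydrolysate: 4.37 g/L × 3.19 L = 13.94 g

soytone 57.42 g; neutral red 22.17 mg; riboflavin 4.53 mg; monopotassium phosphate 6.51 g; ferric citrate 561.44 mg; casein hydrolysate 13.94 g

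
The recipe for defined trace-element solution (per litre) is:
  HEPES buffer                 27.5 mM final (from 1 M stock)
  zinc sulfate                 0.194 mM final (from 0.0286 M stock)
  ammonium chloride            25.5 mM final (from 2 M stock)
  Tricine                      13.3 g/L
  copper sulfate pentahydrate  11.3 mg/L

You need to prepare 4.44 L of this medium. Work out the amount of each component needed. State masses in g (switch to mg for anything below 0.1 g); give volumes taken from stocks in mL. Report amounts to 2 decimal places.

Scale factor relative to 1 L: 4.44.
HEPES buffer: C1V1 = C2V2 → 27.5 mM × 4440 mL ÷ 1000 mM = 122.10 mL
zinc sulfate: dilute stock: 0.194 mM × 4440 mL ÷ 28.6 mM = 30.12 mL
ammonium chloride: V = C2·V2/C1 = 25.5 mM × 4440 mL ÷ 2000 mM = 56.61 mL
Tricine: 13.3 g/L × 4.44 L = 59.05 g
copper sulfate pentahydrate: 11.3 mg/L × 4.44 L = 50.17 mg

HEPES buffer 122.10 mL; zinc sulfate 30.12 mL; ammonium chloride 56.61 mL; Tricine 59.05 g; copper sulfate pentahydrate 50.17 mg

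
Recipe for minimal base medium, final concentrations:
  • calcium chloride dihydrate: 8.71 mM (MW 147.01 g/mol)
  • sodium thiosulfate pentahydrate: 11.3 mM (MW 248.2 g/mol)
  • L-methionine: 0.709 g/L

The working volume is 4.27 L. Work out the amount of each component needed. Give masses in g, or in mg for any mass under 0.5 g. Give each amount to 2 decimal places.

calcium chloride dihydrate 5.47 g; sodium thiosulfate pentahydrate 11.98 g; L-methionine 3.03 g

Scale factor relative to 1 L: 4.27.
calcium chloride dihydrate: 8.71 mmol/L × 147.01 g/mol × 4.27 L ÷ 1000 = 5.47 g
sodium thiosulfate pentahydrate: 11.3 mmol/L × 248.2 g/mol × 4.27 L ÷ 1000 = 11.98 g
L-methionine: 0.709 g/L × 4.27 L = 3.03 g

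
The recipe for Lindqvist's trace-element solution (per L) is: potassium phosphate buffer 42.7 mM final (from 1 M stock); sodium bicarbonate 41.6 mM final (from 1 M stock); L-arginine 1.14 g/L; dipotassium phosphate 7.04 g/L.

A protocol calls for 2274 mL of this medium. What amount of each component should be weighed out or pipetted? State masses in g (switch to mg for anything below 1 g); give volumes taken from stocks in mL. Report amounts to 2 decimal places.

Target volume = 2274 mL = 2.274 L.
potassium phosphate buffer: C1V1 = C2V2 → 42.7 mM × 2274 mL ÷ 1000 mM = 97.10 mL
sodium bicarbonate: dilute stock: 41.6 mM × 2274 mL ÷ 1000 mM = 94.60 mL
L-arginine: 1.14 g/L × 2.274 L = 2.59 g
dipotassium phosphate: 7.04 g/L × 2.274 L = 16.01 g

potassium phosphate buffer 97.10 mL; sodium bicarbonate 94.60 mL; L-arginine 2.59 g; dipotassium phosphate 16.01 g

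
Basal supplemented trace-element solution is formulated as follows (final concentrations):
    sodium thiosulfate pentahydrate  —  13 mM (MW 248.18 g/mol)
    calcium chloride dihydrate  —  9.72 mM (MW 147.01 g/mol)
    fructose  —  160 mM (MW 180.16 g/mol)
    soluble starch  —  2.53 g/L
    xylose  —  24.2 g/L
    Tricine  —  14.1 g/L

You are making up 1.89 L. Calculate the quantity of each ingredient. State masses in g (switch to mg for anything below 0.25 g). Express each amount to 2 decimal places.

Scale factor relative to 1 L: 1.89.
sodium thiosulfate pentahydrate: 13 mmol/L × 248.18 g/mol × 1.89 L ÷ 1000 = 6.10 g
calcium chloride dihydrate: 9.72 mmol/L × 147.01 g/mol × 1.89 L ÷ 1000 = 2.70 g
fructose: 160 mmol/L × 180.16 g/mol × 1.89 L ÷ 1000 = 54.48 g
soluble starch: 2.53 g/L × 1.89 L = 4.78 g
xylose: 24.2 g/L × 1.89 L = 45.74 g
Tricine: 14.1 g/L × 1.89 L = 26.65 g

sodium thiosulfate pentahydrate 6.10 g; calcium chloride dihydrate 2.70 g; fructose 54.48 g; soluble starch 4.78 g; xylose 45.74 g; Tricine 26.65 g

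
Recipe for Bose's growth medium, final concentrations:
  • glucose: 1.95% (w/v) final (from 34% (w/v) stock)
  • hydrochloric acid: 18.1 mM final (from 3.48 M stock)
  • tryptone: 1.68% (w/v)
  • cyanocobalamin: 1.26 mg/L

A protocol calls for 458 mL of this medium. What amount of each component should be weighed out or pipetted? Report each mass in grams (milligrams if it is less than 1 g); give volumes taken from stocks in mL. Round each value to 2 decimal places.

glucose 26.27 mL; hydrochloric acid 2.38 mL; tryptone 7.69 g; cyanocobalamin 0.58 mg

Scale factor relative to 1 L: 0.458.
glucose: V = C2·V2/C1 = 1.95% ÷ 34% × 458 mL = 26.27 mL
hydrochloric acid: V = C2·V2/C1 = 18.1 mM × 458 mL ÷ 3480 mM = 2.38 mL
tryptone: 1.68% w/v = 16.8 g/L → 16.8 × 0.458 L = 7.69 g
cyanocobalamin: 1.26 mg/L × 0.458 L = 0.58 mg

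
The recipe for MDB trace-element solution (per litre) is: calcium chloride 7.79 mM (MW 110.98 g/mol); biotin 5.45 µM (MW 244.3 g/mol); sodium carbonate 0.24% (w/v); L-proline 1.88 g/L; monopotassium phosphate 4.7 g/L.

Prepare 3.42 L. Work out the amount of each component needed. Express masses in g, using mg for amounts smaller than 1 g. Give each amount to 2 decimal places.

Working volume: 3.42 L.
calcium chloride: 7.79 mmol/L × 110.98 g/mol × 3.42 L ÷ 1000 = 2.96 g
biotin: 5.45 µmol/L × 244.3 g/mol × 3.42 L ÷ 1000 = 4.55 mg
sodium carbonate: 0.24% w/v = 2.4 g/L → 2.4 × 3.42 L = 8.21 g
L-proline: 1.88 g/L × 3.42 L = 6.43 g
monopotassium phosphate: 4.7 g/L × 3.42 L = 16.07 g

calcium chloride 2.96 g; biotin 4.55 mg; sodium carbonate 8.21 g; L-proline 6.43 g; monopotassium phosphate 16.07 g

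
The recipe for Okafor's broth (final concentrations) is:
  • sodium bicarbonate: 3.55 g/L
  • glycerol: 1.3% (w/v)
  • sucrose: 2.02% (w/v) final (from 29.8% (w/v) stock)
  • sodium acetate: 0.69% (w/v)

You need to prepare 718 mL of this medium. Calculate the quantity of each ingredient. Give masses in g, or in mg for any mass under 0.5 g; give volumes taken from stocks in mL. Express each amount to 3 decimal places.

sodium bicarbonate 2.549 g; glycerol 9.334 g; sucrose 48.670 mL; sodium acetate 4.954 g

Scale factor relative to 1 L: 0.718.
sodium bicarbonate: 3.55 g/L × 0.718 L = 2.549 g
glycerol: 1.3% w/v = 13 g/L → 13 × 0.718 L = 9.334 g
sucrose: C1V1 = C2V2 → 2.02% ÷ 29.8% × 718 mL = 48.670 mL
sodium acetate: 0.69 g per 100 mL × 718 mL ÷ 100 = 4.954 g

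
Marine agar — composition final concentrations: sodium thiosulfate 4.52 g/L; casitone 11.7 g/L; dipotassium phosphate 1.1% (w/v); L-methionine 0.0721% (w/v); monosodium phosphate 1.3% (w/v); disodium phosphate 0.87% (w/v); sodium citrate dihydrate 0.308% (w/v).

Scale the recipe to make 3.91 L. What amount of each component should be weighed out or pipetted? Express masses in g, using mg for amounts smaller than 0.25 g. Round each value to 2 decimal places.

Scale factor relative to 1 L: 3.91.
sodium thiosulfate: 4.52 g/L × 3.91 L = 17.67 g
casitone: 11.7 g/L × 3.91 L = 45.75 g
dipotassium phosphate: 1.1 g per 100 mL × 3910 mL ÷ 100 = 43.01 g
L-methionine: 0.0721 g per 100 mL × 3910 mL ÷ 100 = 2.82 g
monosodium phosphate: 1.3% w/v = 13 g/L → 13 × 3.91 L = 50.83 g
disodium phosphate: 0.87 g per 100 mL × 3910 mL ÷ 100 = 34.02 g
sodium citrate dihydrate: 0.308 g per 100 mL × 3910 mL ÷ 100 = 12.04 g

sodium thiosulfate 17.67 g; casitone 45.75 g; dipotassium phosphate 43.01 g; L-methionine 2.82 g; monosodium phosphate 50.83 g; disodium phosphate 34.02 g; sodium citrate dihydrate 12.04 g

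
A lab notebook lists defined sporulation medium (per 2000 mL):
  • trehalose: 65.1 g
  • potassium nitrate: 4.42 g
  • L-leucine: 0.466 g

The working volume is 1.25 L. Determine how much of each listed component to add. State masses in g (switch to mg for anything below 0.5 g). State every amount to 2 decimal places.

Scale factor = 1250 mL / 2000 mL = 0.625.
trehalose: 65.1 g × (1250 mL / 2000 mL) = 40.69 g
potassium nitrate: 4.42 g × (1250 mL / 2000 mL) = 2.76 g
L-leucine: 0.466 g × (1250 mL / 2000 mL) = 0.29125 g = 291.25 mg

trehalose 40.69 g; potassium nitrate 2.76 g; L-leucine 291.25 mg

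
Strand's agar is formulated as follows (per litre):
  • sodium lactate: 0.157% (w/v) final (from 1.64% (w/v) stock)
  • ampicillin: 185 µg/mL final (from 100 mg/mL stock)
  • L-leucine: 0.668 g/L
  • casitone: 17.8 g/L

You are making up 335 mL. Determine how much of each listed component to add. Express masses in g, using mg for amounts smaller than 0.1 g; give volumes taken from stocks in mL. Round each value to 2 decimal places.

Working volume: 335 mL = 0.335 L.
sodium lactate: V = C2·V2/C1 = 0.157% ÷ 1.64% × 335 mL = 32.07 mL
ampicillin: V = C2·V2/C1 = 185 µg/mL × 335 mL ÷ 100000 µg/mL = 0.62 mL
L-leucine: 0.668 g/L × 0.335 L = 0.22 g
casitone: 17.8 g/L × 0.335 L = 5.96 g

sodium lactate 32.07 mL; ampicillin 0.62 mL; L-leucine 0.22 g; casitone 5.96 g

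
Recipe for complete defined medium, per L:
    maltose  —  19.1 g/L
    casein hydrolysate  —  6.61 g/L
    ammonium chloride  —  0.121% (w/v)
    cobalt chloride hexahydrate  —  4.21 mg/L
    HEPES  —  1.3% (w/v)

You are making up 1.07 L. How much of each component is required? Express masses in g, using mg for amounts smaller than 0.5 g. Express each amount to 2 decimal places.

maltose 20.44 g; casein hydrolysate 7.07 g; ammonium chloride 1.29 g; cobalt chloride hexahydrate 4.50 mg; HEPES 13.91 g

Working volume: 1.07 L.
maltose: 19.1 g/L × 1.07 L = 20.44 g
casein hydrolysate: 6.61 g/L × 1.07 L = 7.07 g
ammonium chloride: 0.121% w/v = 1.21 g/L → 1.21 × 1.07 L = 1.29 g
cobalt chloride hexahydrate: 4.21 mg/L × 1.07 L = 4.50 mg
HEPES: 1.3% w/v = 13 g/L → 13 × 1.07 L = 13.91 g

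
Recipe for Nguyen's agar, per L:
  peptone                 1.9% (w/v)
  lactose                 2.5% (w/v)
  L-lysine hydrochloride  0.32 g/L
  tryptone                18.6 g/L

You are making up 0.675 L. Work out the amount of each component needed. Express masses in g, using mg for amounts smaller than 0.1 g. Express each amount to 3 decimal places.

peptone 12.825 g; lactose 16.875 g; L-lysine hydrochloride 0.216 g; tryptone 12.555 g

Working volume: 0.675 L.
peptone: 1.9 g per 100 mL × 675 mL ÷ 100 = 12.825 g
lactose: 2.5 g per 100 mL × 675 mL ÷ 100 = 16.875 g
L-lysine hydrochloride: 0.32 g/L × 0.675 L = 0.216 g
tryptone: 18.6 g/L × 0.675 L = 12.555 g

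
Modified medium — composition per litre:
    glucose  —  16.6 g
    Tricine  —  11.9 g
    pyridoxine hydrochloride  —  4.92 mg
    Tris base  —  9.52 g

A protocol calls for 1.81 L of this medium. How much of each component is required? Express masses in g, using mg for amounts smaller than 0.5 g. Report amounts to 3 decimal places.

Ratio of target to recipe volume: 1810 / 1000 = 1.81.
glucose: 16.6 g × (1810 mL / 1000 mL) = 30.046 g
Tricine: 11.9 g × (1810 mL / 1000 mL) = 21.539 g
pyridoxine hydrochloride: 4.92 mg × (1810 mL / 1000 mL) = 8.905 mg
Tris base: 9.52 g × (1810 mL / 1000 mL) = 17.231 g

glucose 30.046 g; Tricine 21.539 g; pyridoxine hydrochloride 8.905 mg; Tris base 17.231 g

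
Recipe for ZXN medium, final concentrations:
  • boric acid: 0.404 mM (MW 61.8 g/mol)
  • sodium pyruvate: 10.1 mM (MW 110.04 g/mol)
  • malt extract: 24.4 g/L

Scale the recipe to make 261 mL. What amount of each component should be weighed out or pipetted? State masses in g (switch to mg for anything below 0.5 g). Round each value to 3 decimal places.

Scale factor relative to 1 L: 0.261.
boric acid: 0.404 mmol/L × 61.8 mg/mmol × 0.261 L = 6.516 mg
sodium pyruvate: 10.1 mmol/L × 110.04 mg/mmol × 0.261 L = 290.076 mg
malt extract: 24.4 g/L × 0.261 L = 6.368 g

boric acid 6.516 mg; sodium pyruvate 290.076 mg; malt extract 6.368 g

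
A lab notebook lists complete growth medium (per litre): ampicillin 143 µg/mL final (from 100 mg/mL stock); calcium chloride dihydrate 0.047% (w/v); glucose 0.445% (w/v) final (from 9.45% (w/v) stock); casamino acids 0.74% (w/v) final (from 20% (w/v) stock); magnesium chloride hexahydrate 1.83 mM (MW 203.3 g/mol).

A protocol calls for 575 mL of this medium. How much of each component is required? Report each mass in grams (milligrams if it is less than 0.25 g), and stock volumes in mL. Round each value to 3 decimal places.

Scale factor relative to 1 L: 0.575.
ampicillin: C1V1 = C2V2 → 143 µg/mL × 575 mL ÷ 100000 µg/mL = 0.822 mL
calcium chloride dihydrate: 0.047 g per 100 mL × 575 mL ÷ 100 = 0.270 g
glucose: V = C2·V2/C1 = 0.445% ÷ 9.45% × 575 mL = 27.077 mL
casamino acids: dilute stock: 0.74% ÷ 20% × 575 mL = 21.275 mL
magnesium chloride hexahydrate: 1.83 mmol/L × 203.3 mg/mmol × 0.575 L = 213.922 mg

ampicillin 0.822 mL; calcium chloride dihydrate 0.270 g; glucose 27.077 mL; casamino acids 21.275 mL; magnesium chloride hexahydrate 213.922 mg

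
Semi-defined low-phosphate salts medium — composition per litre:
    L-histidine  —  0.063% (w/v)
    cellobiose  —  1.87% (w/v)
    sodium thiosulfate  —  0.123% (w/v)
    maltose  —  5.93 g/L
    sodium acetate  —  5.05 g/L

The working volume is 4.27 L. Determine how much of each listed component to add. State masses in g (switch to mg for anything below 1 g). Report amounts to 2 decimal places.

Working volume: 4.27 L.
L-histidine: 0.063% w/v = 0.63 g/L → 0.63 × 4.27 L = 2.69 g
cellobiose: 1.87% w/v = 18.7 g/L → 18.7 × 4.27 L = 79.85 g
sodium thiosulfate: 0.123 g per 100 mL × 4270 mL ÷ 100 = 5.25 g
maltose: 5.93 g/L × 4.27 L = 25.32 g
sodium acetate: 5.05 g/L × 4.27 L = 21.56 g

L-histidine 2.69 g; cellobiose 79.85 g; sodium thiosulfate 5.25 g; maltose 25.32 g; sodium acetate 21.56 g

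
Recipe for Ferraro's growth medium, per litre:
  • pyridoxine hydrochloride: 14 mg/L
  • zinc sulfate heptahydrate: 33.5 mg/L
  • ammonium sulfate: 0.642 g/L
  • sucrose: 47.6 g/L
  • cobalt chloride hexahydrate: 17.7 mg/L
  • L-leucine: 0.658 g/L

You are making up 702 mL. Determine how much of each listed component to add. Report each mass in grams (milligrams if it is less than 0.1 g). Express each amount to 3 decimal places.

Target volume = 702 mL = 0.702 L.
pyridoxine hydrochloride: 14 mg/L × 0.702 L = 9.828 mg
zinc sulfate heptahydrate: 33.5 mg/L × 0.702 L = 23.517 mg
ammonium sulfate: 0.642 g/L × 0.702 L = 0.451 g
sucrose: 47.6 g/L × 0.702 L = 33.415 g
cobalt chloride hexahydrate: 17.7 mg/L × 0.702 L = 12.425 mg
L-leucine: 0.658 g/L × 0.702 L = 0.462 g

pyridoxine hydrochloride 9.828 mg; zinc sulfate heptahydrate 23.517 mg; ammonium sulfate 0.451 g; sucrose 33.415 g; cobalt chloride hexahydrate 12.425 mg; L-leucine 0.462 g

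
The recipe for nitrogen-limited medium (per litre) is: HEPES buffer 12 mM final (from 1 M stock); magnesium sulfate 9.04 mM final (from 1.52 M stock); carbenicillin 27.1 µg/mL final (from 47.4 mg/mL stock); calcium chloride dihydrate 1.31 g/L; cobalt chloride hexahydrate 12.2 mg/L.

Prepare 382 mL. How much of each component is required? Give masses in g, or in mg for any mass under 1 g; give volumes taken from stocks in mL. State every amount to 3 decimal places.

HEPES buffer 4.584 mL; magnesium sulfate 2.272 mL; carbenicillin 0.218 mL; calcium chloride dihydrate 500.420 mg; cobalt chloride hexahydrate 4.660 mg

Target volume = 382 mL = 0.382 L.
HEPES buffer: V = C2·V2/C1 = 12 mM × 382 mL ÷ 1000 mM = 4.584 mL
magnesium sulfate: V = C2·V2/C1 = 9.04 mM × 382 mL ÷ 1520 mM = 2.272 mL
carbenicillin: V = C2·V2/C1 = 27.1 µg/mL × 382 mL ÷ 47400 µg/mL = 0.218 mL
calcium chloride dihydrate: 1.31 g/L × 0.382 L = 0.50042 g = 500.420 mg
cobalt chloride hexahydrate: 12.2 mg/L × 0.382 L = 4.660 mg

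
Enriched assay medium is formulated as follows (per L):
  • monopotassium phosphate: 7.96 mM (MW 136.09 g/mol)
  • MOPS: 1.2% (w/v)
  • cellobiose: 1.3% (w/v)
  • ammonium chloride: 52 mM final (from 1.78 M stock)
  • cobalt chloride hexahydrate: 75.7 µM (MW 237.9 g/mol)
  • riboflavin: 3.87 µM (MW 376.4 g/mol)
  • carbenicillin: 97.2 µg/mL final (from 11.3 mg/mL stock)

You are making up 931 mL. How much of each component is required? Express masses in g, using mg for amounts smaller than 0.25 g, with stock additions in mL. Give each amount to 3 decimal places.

Working volume: 931 mL = 0.931 L.
monopotassium phosphate: 7.96 mmol/L × 136.09 g/mol × 0.931 L ÷ 1000 = 1.009 g
MOPS: 1.2% w/v = 12 g/L → 12 × 0.931 L = 11.172 g
cellobiose: 1.3 g per 100 mL × 931 mL ÷ 100 = 12.103 g
ammonium chloride: V = C2·V2/C1 = 52 mM × 931 mL ÷ 1780 mM = 27.198 mL
cobalt chloride hexahydrate: 75.7 µmol/L × 237.9 g/mol × 0.931 L ÷ 1000 = 16.766 mg
riboflavin: 3.87 µmol/L × 376.4 g/mol × 0.931 L ÷ 1000 = 1.356 mg
carbenicillin: C1V1 = C2V2 → 97.2 µg/mL × 931 mL ÷ 11300 µg/mL = 8.008 mL

monopotassium phosphate 1.009 g; MOPS 11.172 g; cellobiose 12.103 g; ammonium chloride 27.198 mL; cobalt chloride hexahydrate 16.766 mg; riboflavin 1.356 mg; carbenicillin 8.008 mL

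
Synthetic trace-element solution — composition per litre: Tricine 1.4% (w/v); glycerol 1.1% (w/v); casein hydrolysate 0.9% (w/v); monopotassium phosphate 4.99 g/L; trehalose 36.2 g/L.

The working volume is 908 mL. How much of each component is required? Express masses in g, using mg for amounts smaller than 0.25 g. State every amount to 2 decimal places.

Working volume: 908 mL = 0.908 L.
Tricine: 1.4 g per 100 mL × 908 mL ÷ 100 = 12.71 g
glycerol: 1.1% w/v = 11 g/L → 11 × 0.908 L = 9.99 g
casein hydrolysate: 0.9% w/v = 9 g/L → 9 × 0.908 L = 8.17 g
monopotassium phosphate: 4.99 g/L × 0.908 L = 4.53 g
trehalose: 36.2 g/L × 0.908 L = 32.87 g

Tricine 12.71 g; glycerol 9.99 g; casein hydrolysate 8.17 g; monopotassium phosphate 4.53 g; trehalose 32.87 g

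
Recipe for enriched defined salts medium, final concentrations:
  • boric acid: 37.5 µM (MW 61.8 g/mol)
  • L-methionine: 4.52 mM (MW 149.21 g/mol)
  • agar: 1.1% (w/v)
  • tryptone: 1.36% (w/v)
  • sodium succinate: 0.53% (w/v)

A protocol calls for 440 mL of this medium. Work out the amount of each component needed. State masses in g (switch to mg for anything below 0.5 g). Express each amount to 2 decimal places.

boric acid 1.02 mg; L-methionine 296.75 mg; agar 4.84 g; tryptone 5.98 g; sodium succinate 2.33 g

Scale factor relative to 1 L: 0.44.
boric acid: 37.5 µmol/L × 61.8 g/mol × 0.44 L ÷ 1000 = 1.02 mg
L-methionine: 4.52 mmol/L × 149.21 mg/mmol × 0.44 L = 296.75 mg
agar: 1.1 g per 100 mL × 440 mL ÷ 100 = 4.84 g
tryptone: 1.36 g per 100 mL × 440 mL ÷ 100 = 5.98 g
sodium succinate: 0.53% w/v = 5.3 g/L → 5.3 × 0.44 L = 2.33 g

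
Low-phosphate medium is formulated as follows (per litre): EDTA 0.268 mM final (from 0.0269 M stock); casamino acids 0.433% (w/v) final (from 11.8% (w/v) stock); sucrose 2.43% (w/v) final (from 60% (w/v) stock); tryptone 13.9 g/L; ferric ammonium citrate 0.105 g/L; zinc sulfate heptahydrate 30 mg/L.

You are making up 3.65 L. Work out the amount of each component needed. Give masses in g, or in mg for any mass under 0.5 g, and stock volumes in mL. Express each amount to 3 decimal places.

Scale factor relative to 1 L: 3.65.
EDTA: V = C2·V2/C1 = 0.268 mM × 3650 mL ÷ 26.9 mM = 36.364 mL
casamino acids: C1V1 = C2V2 → 0.433% ÷ 11.8% × 3650 mL = 133.936 mL
sucrose: dilute stock: 2.43% ÷ 60% × 3650 mL = 147.825 mL
tryptone: 13.9 g/L × 3.65 L = 50.735 g
ferric ammonium citrate: 0.105 g/L × 3.65 L = 0.38325 g = 383.250 mg
zinc sulfate heptahydrate: 30 mg/L × 3.65 L = 109.500 mg

EDTA 36.364 mL; casamino acids 133.936 mL; sucrose 147.825 mL; tryptone 50.735 g; ferric ammonium citrate 383.250 mg; zinc sulfate heptahydrate 109.500 mg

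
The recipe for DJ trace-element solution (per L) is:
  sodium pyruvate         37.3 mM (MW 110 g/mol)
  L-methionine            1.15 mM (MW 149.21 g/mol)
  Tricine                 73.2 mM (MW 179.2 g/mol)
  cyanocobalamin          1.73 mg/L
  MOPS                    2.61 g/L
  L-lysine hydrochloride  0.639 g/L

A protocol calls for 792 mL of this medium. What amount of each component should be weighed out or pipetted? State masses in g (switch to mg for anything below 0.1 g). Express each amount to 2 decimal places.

sodium pyruvate 3.25 g; L-methionine 0.14 g; Tricine 10.39 g; cyanocobalamin 1.37 mg; MOPS 2.07 g; L-lysine hydrochloride 0.51 g

Scale factor relative to 1 L: 0.792.
sodium pyruvate: 37.3 mmol/L × 110 g/mol × 0.792 L ÷ 1000 = 3.25 g
L-methionine: 1.15 mmol/L × 149.21 g/mol × 0.792 L ÷ 1000 = 0.14 g
Tricine: 73.2 mmol/L × 179.2 g/mol × 0.792 L ÷ 1000 = 10.39 g
cyanocobalamin: 1.73 mg/L × 0.792 L = 1.37 mg
MOPS: 2.61 g/L × 0.792 L = 2.07 g
L-lysine hydrochloride: 0.639 g/L × 0.792 L = 0.51 g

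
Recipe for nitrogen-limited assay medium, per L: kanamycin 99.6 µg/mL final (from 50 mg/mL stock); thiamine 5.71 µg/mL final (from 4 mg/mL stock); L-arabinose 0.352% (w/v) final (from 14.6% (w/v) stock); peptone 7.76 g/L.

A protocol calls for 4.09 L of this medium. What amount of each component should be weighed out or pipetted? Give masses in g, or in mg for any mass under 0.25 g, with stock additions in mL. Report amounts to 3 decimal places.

kanamycin 8.147 mL; thiamine 5.838 mL; L-arabinose 98.608 mL; peptone 31.738 g

Scale factor relative to 1 L: 4.09.
kanamycin: C1V1 = C2V2 → 99.6 µg/mL × 4090 mL ÷ 50000 µg/mL = 8.147 mL
thiamine: V = C2·V2/C1 = 5.71 µg/mL × 4090 mL ÷ 4000 µg/mL = 5.838 mL
L-arabinose: dilute stock: 0.352% ÷ 14.6% × 4090 mL = 98.608 mL
peptone: 7.76 g/L × 4.09 L = 31.738 g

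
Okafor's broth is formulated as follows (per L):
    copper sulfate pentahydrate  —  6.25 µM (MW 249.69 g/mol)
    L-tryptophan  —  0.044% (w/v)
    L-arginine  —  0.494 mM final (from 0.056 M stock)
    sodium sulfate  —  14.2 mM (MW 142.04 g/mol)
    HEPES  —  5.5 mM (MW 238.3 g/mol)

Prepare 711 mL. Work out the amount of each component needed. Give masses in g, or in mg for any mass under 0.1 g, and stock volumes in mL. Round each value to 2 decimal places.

copper sulfate pentahydrate 1.11 mg; L-tryptophan 0.31 g; L-arginine 6.27 mL; sodium sulfate 1.43 g; HEPES 0.93 g

Target volume = 711 mL = 0.711 L.
copper sulfate pentahydrate: 6.25 µmol/L × 249.69 g/mol × 0.711 L ÷ 1000 = 1.11 mg
L-tryptophan: 0.044 g per 100 mL × 711 mL ÷ 100 = 0.31 g
L-arginine: V = C2·V2/C1 = 0.494 mM × 711 mL ÷ 56 mM = 6.27 mL
sodium sulfate: 14.2 mmol/L × 142.04 g/mol × 0.711 L ÷ 1000 = 1.43 g
HEPES: 5.5 mmol/L × 238.3 g/mol × 0.711 L ÷ 1000 = 0.93 g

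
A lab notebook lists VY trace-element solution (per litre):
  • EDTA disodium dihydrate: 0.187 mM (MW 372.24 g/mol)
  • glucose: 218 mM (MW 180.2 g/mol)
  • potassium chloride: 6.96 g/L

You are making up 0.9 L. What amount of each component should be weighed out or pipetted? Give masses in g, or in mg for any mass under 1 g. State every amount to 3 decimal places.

Scale factor relative to 1 L: 0.9.
EDTA disodium dihydrate: 0.187 mmol/L × 372.24 mg/mmol × 0.9 L = 62.648 mg
glucose: 218 mmol/L × 180.2 g/mol × 0.9 L ÷ 1000 = 35.355 g
potassium chloride: 6.96 g/L × 0.9 L = 6.264 g

EDTA disodium dihydrate 62.648 mg; glucose 35.355 g; potassium chloride 6.264 g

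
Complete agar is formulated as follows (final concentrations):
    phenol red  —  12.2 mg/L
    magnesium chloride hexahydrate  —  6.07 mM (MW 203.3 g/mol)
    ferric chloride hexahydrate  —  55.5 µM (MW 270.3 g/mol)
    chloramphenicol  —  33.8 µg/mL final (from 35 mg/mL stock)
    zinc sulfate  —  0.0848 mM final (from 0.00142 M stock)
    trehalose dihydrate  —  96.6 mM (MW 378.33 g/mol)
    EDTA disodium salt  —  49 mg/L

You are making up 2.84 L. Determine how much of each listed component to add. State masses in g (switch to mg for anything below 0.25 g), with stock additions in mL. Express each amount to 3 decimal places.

Scale factor relative to 1 L: 2.84.
phenol red: 12.2 mg/L × 2.84 L = 34.648 mg
magnesium chloride hexahydrate: 6.07 mmol/L × 203.3 g/mol × 2.84 L ÷ 1000 = 3.505 g
ferric chloride hexahydrate: 55.5 µmol/L × 270.3 g/mol × 2.84 L ÷ 1000 = 42.605 mg
chloramphenicol: V = C2·V2/C1 = 33.8 µg/mL × 2840 mL ÷ 35000 µg/mL = 2.743 mL
zinc sulfate: dilute stock: 0.0848 mM × 2840 mL ÷ 1.42 mM = 169.600 mL
trehalose dihydrate: 96.6 mmol/L × 378.33 g/mol × 2.84 L ÷ 1000 = 103.793 g
EDTA disodium salt: 49 mg/L × 2.84 L = 139.160 mg

phenol red 34.648 mg; magnesium chloride hexahydrate 3.505 g; ferric chloride hexahydrate 42.605 mg; chloramphenicol 2.743 mL; zinc sulfate 169.600 mL; trehalose dihydrate 103.793 g; EDTA disodium salt 139.160 mg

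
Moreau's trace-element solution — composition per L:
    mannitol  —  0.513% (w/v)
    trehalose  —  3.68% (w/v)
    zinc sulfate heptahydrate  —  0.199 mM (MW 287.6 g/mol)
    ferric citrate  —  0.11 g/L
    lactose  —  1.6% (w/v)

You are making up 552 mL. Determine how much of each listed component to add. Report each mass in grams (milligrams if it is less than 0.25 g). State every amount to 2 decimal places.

mannitol 2.83 g; trehalose 20.31 g; zinc sulfate heptahydrate 31.59 mg; ferric citrate 60.72 mg; lactose 8.83 g

Scale factor relative to 1 L: 0.552.
mannitol: 0.513 g per 100 mL × 552 mL ÷ 100 = 2.83 g
trehalose: 3.68 g per 100 mL × 552 mL ÷ 100 = 20.31 g
zinc sulfate heptahydrate: 0.199 mmol/L × 287.6 mg/mmol × 0.552 L = 31.59 mg
ferric citrate: 0.11 g/L × 0.552 L = 0.06072 g = 60.72 mg
lactose: 1.6% w/v = 16 g/L → 16 × 0.552 L = 8.83 g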